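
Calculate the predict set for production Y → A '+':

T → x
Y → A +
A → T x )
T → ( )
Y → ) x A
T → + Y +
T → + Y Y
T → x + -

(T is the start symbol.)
{ '(', '+', 'x' }

PREDICT(Y → A '+') = (FIRST(RHS) \ {ε}) ∪ (FOLLOW(Y) if ε ∈ FIRST(RHS), i.e. RHS ⇒* ε)
FIRST(A) = { '(', '+', 'x' }
FIRST(A '+') = { '(', '+', 'x' }
ε ∉ FIRST(A '+'), so FOLLOW(Y) is not added.
PREDICT(Y → A '+') = { '(', '+', 'x' }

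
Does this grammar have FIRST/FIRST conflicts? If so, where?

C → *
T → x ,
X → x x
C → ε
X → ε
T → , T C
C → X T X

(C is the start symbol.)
A FIRST/FIRST conflict occurs when two productions N → α and N → β for the same non-terminal have FIRST(α) ∩ FIRST(β) ≠ ∅ (with ε ∈ FIRST of a nullable right-hand side, so two nullable alternatives also conflict).

FIRST sets of the non-terminals at (or reachable through a nullable prefix from) the front of some alternative:
  FIRST(X) = { 'x', ε }
  FIRST(T) = { ',', 'x' }

Productions for C:
  C → *: FIRST = { '*' }
  C → ε: FIRST = { ε }
  C → X T X: FIRST = { ',', 'x' }
Productions for T:
  T → x ,: FIRST = { 'x' }
  T → , T C: FIRST = { ',' }
Productions for X:
  X → x x: FIRST = { 'x' }
  X → ε: FIRST = { ε }

All alternatives of each non-terminal have pairwise disjoint FIRST sets.

Answer: No FIRST/FIRST conflicts.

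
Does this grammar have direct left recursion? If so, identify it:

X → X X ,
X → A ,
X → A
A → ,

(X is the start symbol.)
X → X X ,: LEFT RECURSIVE (starts with X)
X → A ,: starts with A
X → A: starts with A
A → ,: starts with ','

The grammar has direct left recursion on: X.

Answer: Yes, X is left-recursive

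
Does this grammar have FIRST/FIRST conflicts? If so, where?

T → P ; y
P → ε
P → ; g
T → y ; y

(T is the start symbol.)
A FIRST/FIRST conflict occurs when two productions N → α and N → β for the same non-terminal have FIRST(α) ∩ FIRST(β) ≠ ∅ (with ε ∈ FIRST of a nullable right-hand side, so two nullable alternatives also conflict).

FIRST sets of the non-terminals at (or reachable through a nullable prefix from) the front of some alternative:
  FIRST(P) = { ';', ε }

Productions for T:
  T → P ; y: FIRST = { ';' }
  T → y ; y: FIRST = { 'y' }
Productions for P:
  P → ε: FIRST = { ε }
  P → ; g: FIRST = { ';' }

All alternatives of each non-terminal have pairwise disjoint FIRST sets.

Answer: No FIRST/FIRST conflicts.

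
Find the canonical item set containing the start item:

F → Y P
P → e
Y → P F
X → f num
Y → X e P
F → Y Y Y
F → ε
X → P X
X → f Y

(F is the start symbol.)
First, augment the grammar with F' → F
I₀ = CLOSURE({ [F' → . F] }):
  [F' → . F] has the dot before F: add [F → . Y P], [F → . Y Y Y], [F → .]
  [F → . Y P] has the dot before Y: add [Y → . P F], [Y → . X e P]
  [Y → . P F] has the dot before P: add [P → . e]
  [Y → . X e P] has the dot before X: add [X → . f num], [X → . P X], [X → . f Y]
No further items can be added.

I₀ = { [F → . Y P], [F → . Y Y Y], [F → .], [F' → . F], [P → . e], [X → . P X], [X → . f Y], [X → . f num], [Y → . P F], [Y → . X e P] }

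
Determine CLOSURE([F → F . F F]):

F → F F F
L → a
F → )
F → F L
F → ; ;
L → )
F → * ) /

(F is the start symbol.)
Start with: [F → F . F F]
  [F → F . F F] has the dot before F: add [F → . F F F], [F → . )], [F → . F L], [F → . ; ;], [F → . * ) /]
No further items can be added.

CLOSURE = { [F → . )], [F → . * ) /], [F → . ; ;], [F → . F F F], [F → . F L], [F → F . F F] }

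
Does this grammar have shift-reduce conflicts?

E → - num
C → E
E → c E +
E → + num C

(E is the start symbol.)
No shift-reduce conflicts

A shift-reduce conflict occurs when an LR(0) state has both:
  - a complete (reduce) item [A → α .] (dot at the end), and
  - a shift item [B → β . c γ] (dot before a terminal).

Augment with E' → E and build the canonical LR(0) collection (I0 = CLOSURE({[E' → . E]}), then GOTO on every symbol after a dot until no new states appear). It has 11 states:
  I0: { [E → . + num C], [E → . - num], [E → . c E +], [E' → . E] }  — shift
  I1: { [E → + . num C] }  — shift
  I2: { [E → - . num] }  — shift
  I3: { [E' → E .] }  — accept
  I4: { [E → . + num C], [E → . - num], [E → . c E +], [E → c . E +] }  — shift
  I5: { [E → c E . +] }  — shift
  I6: { [E → c E + .] }  — reduce
  I7: { [E → - num .] }  — reduce
  I8: { [C → . E], [E → + num . C], [E → . + num C], [E → . - num], [E → . c E +] }  — shift
  I9: { [E → + num C .] }  — reduce
  I10: { [C → E .] }  — reduce

No state contains both a complete item and a shift item.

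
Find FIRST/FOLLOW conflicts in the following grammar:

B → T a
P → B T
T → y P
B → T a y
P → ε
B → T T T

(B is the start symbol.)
Yes. P → B T with FOLLOW(P) on { 'y' }

A FIRST/FOLLOW conflict occurs when a non-terminal N has a nullable alternative N → β (β ⇒* ε) and another alternative N → α with FIRST(α) ∩ FOLLOW(N) ≠ ∅: on such a lookahead the parser cannot decide between expanding α and letting N vanish via β.

Nullable non-terminals: P.
FIRST sets used below: FIRST(B) = { 'y' }

P: nullable alternative(s) P → ε; FOLLOW(P) = { $, 'a', 'y' }
  P → B T: FIRST \ {ε} = { 'y' } — overlaps FOLLOW(P) on { 'y' }: CONFLICT
  P → ε: FIRST \ {ε} = { } — this is the only nullable alternative, skip

B, T have no nullable alternative, so no FIRST/FOLLOW check is needed there.

So the grammar has 1 FIRST/FOLLOW conflict (marked CONFLICT above).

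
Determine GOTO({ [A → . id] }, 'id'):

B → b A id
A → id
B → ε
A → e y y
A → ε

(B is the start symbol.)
GOTO(I, 'id') = CLOSURE({ [A → αX.β] : [A → α.Xβ] ∈ I, X = 'id' })

Items with dot before 'id', with the dot advanced:
  [A → . id] → [A → id .]
Closure adds nothing (no advanced item has the dot before a non-terminal).

GOTO = { [A → id .] }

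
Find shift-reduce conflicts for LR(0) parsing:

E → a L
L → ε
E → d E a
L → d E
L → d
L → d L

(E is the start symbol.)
Yes — I2: [L → .] vs [L → . d]; I7: [L → .] vs [E → . a L]; I10: [L → .] vs [E → . a L]; I11: [L → d E .] vs [E → d E . a]

Augment with E' → E and build the canonical LR(0) collection (I0 = CLOSURE({[E' → . E]}), then GOTO on every symbol after a dot until no new states appear). It has 12 states:
  I0: { [E → . a L], [E → . d E a], [E' → . E] }  — shift
  I1: { [E' → E .] }  — accept
  I2: { [E → a . L], [L → . d E], [L → . d L], [L → . d], [L → .] }  — shift, reduce
  I3: { [E → . a L], [E → . d E a], [E → d . E a] }  — shift
  I4: { [E → d E . a] }  — shift
  I5: { [E → d E a .] }  — reduce
  I6: { [E → a L .] }  — reduce
  I7: { [E → . a L], [E → . d E a], [L → . d E], [L → . d L], [L → . d], [L → .], [L → d . E], [L → d . L], [L → d .] }  — shift, 2 reduces
  I8: { [L → d E .] }  — reduce
  I9: { [L → d L .] }  — reduce
  I10: { [E → . a L], [E → . d E a], [E → d . E a], [L → . d E], [L → . d L], [L → . d], [L → .], [L → d . E], [L → d . L], [L → d .] }  — shift, 2 reduces
  I11: { [E → d E . a], [L → d E .] }  — shift, reduce

I2 contains reduce item [L → .] and shift items [L → . d], [L → . d E], [L → . d L] — shift-reduce conflict.
I7 contains reduce items [L → .], [L → d .] and shift items [E → . a L], [E → . d E a], [L → . d], [L → . d E], [L → . d L] — shift-reduce conflict.
I10 contains reduce items [L → .], [L → d .] and shift items [E → . a L], [E → . d E a], [L → . d], [L → . d E], [L → . d L] — shift-reduce conflict.
I11 contains reduce item [L → d E .] and shift item [E → d E . a] — shift-reduce conflict.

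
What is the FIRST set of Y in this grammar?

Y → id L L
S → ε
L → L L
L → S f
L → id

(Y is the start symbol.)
{ 'id' }

To compute FIRST(Y), examine every production with Y on the left-hand side, reading each right-hand side left to right until a non-nullable symbol is reached.

From Y → id L L:
  - id is a terminal: add 'id' and stop

Collecting: FIRST(Y) = { 'id' }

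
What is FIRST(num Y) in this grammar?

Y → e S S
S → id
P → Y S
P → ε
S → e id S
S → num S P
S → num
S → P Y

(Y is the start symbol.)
{ 'num' }

To compute FIRST(num Y), process the symbols left to right:
Symbol num is a terminal. Add 'num' and stop.
FIRST(num Y) = { 'num' }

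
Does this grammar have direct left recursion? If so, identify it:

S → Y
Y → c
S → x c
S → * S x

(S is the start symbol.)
No direct left recursion

S → Y: starts with Y
Y → c: starts with c
S → x c: starts with x
S → * S x: starts with '*'

No direct left recursion found.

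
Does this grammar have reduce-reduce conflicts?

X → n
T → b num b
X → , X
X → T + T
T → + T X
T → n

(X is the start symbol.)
Yes — I6: [T → n .] vs [X → n .]

A reduce-reduce conflict occurs when an LR(0) state has two complete items [A → α .] and [B → β .] — both call for a reduction, and with no lookahead the parser cannot choose between them.

Augment with X' → X and build the canonical LR(0) collection (I0 = CLOSURE({[X' → . X]}), then GOTO on every symbol after a dot until no new states appear). It has 15 states:
  I0: { [T → . + T X], [T → . b num b], [T → . n], [X → . , X], [X → . T + T], [X → . n], [X' → . X] }  — shift
  I1: { [T → + . T X], [T → . + T X], [T → . b num b], [T → . n] }  — shift
  I2: { [T → . + T X], [T → . b num b], [T → . n], [X → , . X], [X → . , X], [X → . T + T], [X → . n] }  — shift
  I3: { [X → T . + T] }  — shift
  I4: { [X' → X .] }  — accept
  I5: { [T → b . num b] }  — shift
  I6: { [T → n .], [X → n .] }  — 2 reduces
  I7: { [T → b num . b] }  — shift
  I8: { [T → b num b .] }  — reduce
  I9: { [T → . + T X], [T → . b num b], [T → . n], [X → T + . T] }  — shift
  I10: { [X → T + T .] }  — reduce
  I11: { [T → n .] }  — reduce
  I12: { [X → , X .] }  — reduce
  I13: { [T → + T . X], [T → . + T X], [T → . b num b], [T → . n], [X → . , X], [X → . T + T], [X → . n] }  — shift
  I14: { [T → + T X .] }  — reduce

I6 contains complete items [T → n .], [X → n .] — reduce-reduce conflict.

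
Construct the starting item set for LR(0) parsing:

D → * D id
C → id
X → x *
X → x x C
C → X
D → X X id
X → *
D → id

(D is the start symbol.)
{ [D → . * D id], [D → . X X id], [D → . id], [D' → . D], [X → . *], [X → . x *], [X → . x x C] }

First, augment the grammar with D' → D
I₀ = CLOSURE({ [D' → . D] }):
  [D' → . D] has the dot before D: add [D → . * D id], [D → . X X id], [D → . id]
  [D → . X X id] has the dot before X: add [X → . x *], [X → . x x C], [X → . *]
No further items can be added.

I₀ = { [D → . * D id], [D → . X X id], [D → . id], [D' → . D], [X → . *], [X → . x *], [X → . x x C] }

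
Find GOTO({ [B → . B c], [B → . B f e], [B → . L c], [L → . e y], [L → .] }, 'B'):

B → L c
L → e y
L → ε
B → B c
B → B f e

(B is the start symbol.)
GOTO(I, 'B') = CLOSURE({ [A → αX.β] : [A → α.Xβ] ∈ I, X = 'B' })

Items with dot before 'B', with the dot advanced:
  [B → . B c] → [B → B . c]
  [B → . B f e] → [B → B . f e]
Closure adds nothing (no advanced item has the dot before a non-terminal).

GOTO = { [B → B . c], [B → B . f e] }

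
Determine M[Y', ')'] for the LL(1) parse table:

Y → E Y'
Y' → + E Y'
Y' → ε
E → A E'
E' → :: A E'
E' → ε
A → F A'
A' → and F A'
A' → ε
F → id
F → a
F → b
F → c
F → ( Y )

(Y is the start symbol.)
To find M[Y', ')'], we find productions for Y' where ')' is in the predict set (PREDICT(N → α) = (FIRST(α) \ {ε}) ∪ (FOLLOW(N) if α ⇒* ε)).

Relevant sets:
  FOLLOW(Y') = { $, ')' }

Y' → + E Y': PREDICT = { '+' }
Y' → ε: PREDICT = { $, ')' }
  ')' is in predict set, so this production goes in M[Y', ')']

M[Y', ')'] = Y' → ε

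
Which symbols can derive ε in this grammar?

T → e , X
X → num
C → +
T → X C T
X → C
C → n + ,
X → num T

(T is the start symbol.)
A non-terminal is nullable if it can derive ε (the empty string): either it has an ε-production, or it has a production whose right-hand side consists entirely of nullable non-terminals.

There are no ε-productions, so no non-terminal can derive ε.
No non-terminals are nullable.

Answer: None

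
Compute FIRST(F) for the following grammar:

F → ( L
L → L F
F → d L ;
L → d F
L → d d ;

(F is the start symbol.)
{ '(', 'd' }

To compute FIRST(F), examine every production with F on the left-hand side, reading each right-hand side left to right until a non-nullable symbol is reached.

From F → ( L:
  - '(' is a terminal: add '(' and stop
From F → d L ;:
  - d is a terminal: add 'd' and stop

Collecting: FIRST(F) = { '(', 'd' }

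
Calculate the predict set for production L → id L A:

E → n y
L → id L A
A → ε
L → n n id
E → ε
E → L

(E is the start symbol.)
{ 'id' }

PREDICT(L → id L A) = (FIRST(RHS) \ {ε}) ∪ (FOLLOW(L) if ε ∈ FIRST(RHS), i.e. RHS ⇒* ε)
FIRST(id L A) = { 'id' }
ε ∉ FIRST(id L A), so FOLLOW(L) is not added.
PREDICT(L → id L A) = { 'id' }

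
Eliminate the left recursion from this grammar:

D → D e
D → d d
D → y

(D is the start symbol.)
D → d d D'
D → y D'
D' → e D'
D' → ε

D is directly left-recursive. The standard transformation for
  A → A α₁ | ... | A α_m | β₁ | ... | β_n
is
  A  → β₁ A' | ... | β_n A'
  A' → α₁ A' | ... | α_m A' | ε

D → d d becomes D → d d D'
D → y becomes D → y D'
D → D e becomes D' → e D'
Add D' → ε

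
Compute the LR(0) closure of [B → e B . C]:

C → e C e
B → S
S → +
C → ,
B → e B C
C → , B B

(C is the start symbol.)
Start with: [B → e B . C]
  [B → e B . C] has the dot before C: add [C → . e C e], [C → . ,], [C → . , B B]
No further items can be added.

CLOSURE = { [B → e B . C], [C → . , B B], [C → . ,], [C → . e C e] }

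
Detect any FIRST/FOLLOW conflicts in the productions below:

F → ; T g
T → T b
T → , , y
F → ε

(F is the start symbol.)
No FIRST/FOLLOW conflicts.

A FIRST/FOLLOW conflict occurs when a non-terminal N has a nullable alternative N → β (β ⇒* ε) and another alternative N → α with FIRST(α) ∩ FOLLOW(N) ≠ ∅: on such a lookahead the parser cannot decide between expanding α and letting N vanish via β.

Nullable non-terminals: F.

F: nullable alternative(s) F → ε; FOLLOW(F) = { $ }
  F → ; T g: FIRST \ {ε} = { ';' } — disjoint from FOLLOW(F)
  F → ε: FIRST \ {ε} = { } — this is the only nullable alternative, skip

T has no nullable alternative, so no FIRST/FOLLOW check is needed there.

No FIRST/FOLLOW conflicts found.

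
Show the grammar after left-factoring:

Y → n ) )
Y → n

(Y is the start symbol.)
Left-factoring transforms A → αβ₁ | αβ₂ into A → αA' and A' → β₁ | β₂
(α is the longest common prefix among the alternatives). Repeat until
no nonterminal has two alternatives with a common prefix.

Round 1: Y has alternatives sharing prefix 'n'. Introduce Y': Y → n Y'
  Add: Y' → ) )
  Add: Y' → ε

No remaining common prefixes — done.

Resulting grammar:
Y → n Y'
Y' → ) )
Y' → ε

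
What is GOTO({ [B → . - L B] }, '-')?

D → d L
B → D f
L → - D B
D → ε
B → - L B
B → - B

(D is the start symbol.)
GOTO(I, '-') = CLOSURE({ [A → αX.β] : [A → α.Xβ] ∈ I, X = '-' })

Items with dot before '-', with the dot advanced:
  [B → . - L B] → [B → - . L B]
Closure of the advanced items:
  [B → - . L B] has the dot before L: add [L → . - D B]

GOTO = { [B → - . L B], [L → . - D B] }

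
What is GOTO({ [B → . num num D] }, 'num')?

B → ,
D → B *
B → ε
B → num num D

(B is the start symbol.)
{ [B → num . num D] }

GOTO(I, 'num') = CLOSURE({ [A → αX.β] : [A → α.Xβ] ∈ I, X = 'num' })

Items with dot before 'num', with the dot advanced:
  [B → . num num D] → [B → num . num D]
Closure adds nothing (no advanced item has the dot before a non-terminal).

GOTO = { [B → num . num D] }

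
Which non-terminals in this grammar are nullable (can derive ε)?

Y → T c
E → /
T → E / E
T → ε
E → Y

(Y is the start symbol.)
{ 'T' }

ε-productions: T → ε
So T is immediately nullable.
No further non-terminal can be added: every production for the remaining non-terminals contains a terminal or a non-nullable non-terminal.
Nullable = { 'T' }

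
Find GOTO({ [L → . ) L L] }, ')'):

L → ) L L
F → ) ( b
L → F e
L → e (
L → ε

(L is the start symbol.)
GOTO(I, ')') = CLOSURE({ [A → αX.β] : [A → α.Xβ] ∈ I, X = ')' })

Items with dot before ')', with the dot advanced:
  [L → . ) L L] → [L → ) . L L]
Closure of the advanced items:
  [L → ) . L L] has the dot before L: add [L → . ) L L], [L → . F e], [L → . e (], [L → .]
  [L → . F e] has the dot before F: add [F → . ) ( b]

GOTO = { [F → . ) ( b], [L → ) . L L], [L → . ) L L], [L → . F e], [L → . e (], [L → .] }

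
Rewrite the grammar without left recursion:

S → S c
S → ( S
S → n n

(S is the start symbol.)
S is directly left-recursive. The standard transformation for
  A → A α₁ | ... | A α_m | β₁ | ... | β_n
is
  A  → β₁ A' | ... | β_n A'
  A' → α₁ A' | ... | α_m A' | ε

S → ( S becomes S → ( S S'
S → n n becomes S → n n S'
S → S c becomes S' → c S'
Add S' → ε

Resulting grammar:
S → ( S S'
S → n n S'
S' → c S'
S' → ε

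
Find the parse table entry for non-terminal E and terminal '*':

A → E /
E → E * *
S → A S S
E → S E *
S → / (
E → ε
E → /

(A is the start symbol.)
To find M[E, '*'], we find productions for E where '*' is in the predict set (PREDICT(N → α) = (FIRST(α) \ {ε}) ∪ (FOLLOW(N) if α ⇒* ε)).

Relevant sets:
  FIRST(E) = { '*', '/', ε }
  FIRST(S) = { '*', '/' }
  FOLLOW(E) = { '*', '/' }

E → E * *: PREDICT = { '*', '/' }
  '*' is in predict set, so this production goes in M[E, '*']
E → S E *: PREDICT = { '*', '/' }
  '*' is in predict set, so this production goes in M[E, '*']
E → ε: PREDICT = { '*', '/' }
  '*' is in predict set, so this production goes in M[E, '*']
E → /: PREDICT = { '/' }

M[E, '*'] = E → E * *, E → S E *, E → ε  (a multiply-defined cell — the grammar is not LL(1))

Answer: E → E * *, E → S E *, E → ε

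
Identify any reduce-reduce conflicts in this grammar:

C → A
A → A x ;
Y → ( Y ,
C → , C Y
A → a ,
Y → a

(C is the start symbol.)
A reduce-reduce conflict occurs when an LR(0) state has two complete items [A → α .] and [B → β .] — both call for a reduction, and with no lookahead the parser cannot choose between them.

Augment with C' → C and build the canonical LR(0) collection (I0 = CLOSURE({[C' → . C]}), then GOTO on every symbol after a dot until no new states appear). It has 14 states:
  I0: { [A → . A x ;], [A → . a ,], [C → . , C Y], [C → . A], [C' → . C] }  — shift
  I1: { [A → . A x ;], [A → . a ,], [C → , . C Y], [C → . , C Y], [C → . A] }  — shift
  I2: { [A → A . x ;], [C → A .] }  — shift, reduce
  I3: { [C' → C .] }  — accept
  I4: { [A → a . ,] }  — shift
  I5: { [A → a , .] }  — reduce
  I6: { [A → A x . ;] }  — shift
  I7: { [A → A x ; .] }  — reduce
  I8: { [C → , C . Y], [Y → . ( Y ,], [Y → . a] }  — shift
  I9: { [Y → ( . Y ,], [Y → . ( Y ,], [Y → . a] }  — shift
  I10: { [C → , C Y .] }  — reduce
  I11: { [Y → a .] }  — reduce
  I12: { [Y → ( Y . ,] }  — shift
  I13: { [Y → ( Y , .] }  — reduce

No state contains more than one complete item.

Answer: No reduce-reduce conflicts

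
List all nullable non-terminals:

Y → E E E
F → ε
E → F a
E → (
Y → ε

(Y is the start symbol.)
{ 'F', 'Y' }

ε-productions: F → ε, Y → ε
So F, Y are immediately nullable.
No further non-terminal can be added: every production for the remaining non-terminals contains a terminal or a non-nullable non-terminal.
Nullable = { 'F', 'Y' }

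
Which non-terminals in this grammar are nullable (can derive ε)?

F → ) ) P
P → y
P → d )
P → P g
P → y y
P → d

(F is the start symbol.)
None

There are no ε-productions, so no non-terminal can derive ε.
No non-terminals are nullable.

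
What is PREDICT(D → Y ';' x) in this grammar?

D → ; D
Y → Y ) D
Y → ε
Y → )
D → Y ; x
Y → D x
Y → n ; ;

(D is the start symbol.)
PREDICT(D → Y ';' x) = (FIRST(RHS) \ {ε}) ∪ (FOLLOW(D) if ε ∈ FIRST(RHS), i.e. RHS ⇒* ε)
FIRST(Y) = { ')', ';', 'n', ε }
FIRST(Y ';' x) = { ')', ';', 'n' }
ε ∉ FIRST(Y ';' x), so FOLLOW(D) is not added.
PREDICT(D → Y ';' x) = { ')', ';', 'n' }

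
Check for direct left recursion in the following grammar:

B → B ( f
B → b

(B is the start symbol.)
B → B ( f: LEFT RECURSIVE (starts with B)
B → b: starts with b

The grammar has direct left recursion on: B.

Answer: Yes, B is left-recursive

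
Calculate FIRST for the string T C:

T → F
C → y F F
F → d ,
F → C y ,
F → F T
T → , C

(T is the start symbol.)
{ ',', 'd', 'y' }

FIRST sets of the non-terminals involved (from the grammar, by fixed-point iteration):
  FIRST(T) = { ',', 'd', 'y' }

To compute FIRST(T C), process the symbols left to right:
Symbol T is a non-terminal. Add FIRST(T) \ {ε} = { ',', 'd', 'y' }
T is not nullable (ε ∉ FIRST(T)), so stop here.
FIRST(T C) = { ',', 'd', 'y' }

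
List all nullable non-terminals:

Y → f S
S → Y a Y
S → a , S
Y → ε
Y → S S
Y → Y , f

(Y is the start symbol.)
ε-productions: Y → ε
So Y is immediately nullable.
No further non-terminal can be added: every production for the remaining non-terminals contains a terminal or a non-nullable non-terminal.
Nullable = { 'Y' }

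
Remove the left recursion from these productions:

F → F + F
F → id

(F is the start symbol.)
F is directly left-recursive. The standard transformation for
  A → A α₁ | ... | A α_m | β₁ | ... | β_n
is
  A  → β₁ A' | ... | β_n A'
  A' → α₁ A' | ... | α_m A' | ε

F → id becomes F → id F'
F → F + F becomes F' → + F F'
Add F' → ε

Resulting grammar:
F → id F'
F' → + F F'
F' → ε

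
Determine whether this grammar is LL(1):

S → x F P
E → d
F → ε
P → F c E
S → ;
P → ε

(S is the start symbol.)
A grammar is LL(1) if for each non-terminal N with multiple productions, the predict sets of those productions are pairwise disjoint, where PREDICT(N → α) = (FIRST(α) \ {ε}) ∪ (FOLLOW(N) if α ⇒* ε).

Relevant sets:
  FIRST(F) = { ε }
  FOLLOW(P) = { $ }

For S:
  PREDICT(S → x F P) = { 'x' }
  PREDICT(S → ';') = { ';' }
For P:
  PREDICT(P → F c E) = { 'c' }
  PREDICT(P → ε) = { $ }
E, F have a single production, so nothing to check there.

All predict sets are disjoint. The grammar IS LL(1).

Answer: Yes, the grammar is LL(1).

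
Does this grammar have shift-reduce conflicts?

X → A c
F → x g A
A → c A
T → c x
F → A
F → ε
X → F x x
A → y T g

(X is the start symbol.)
A shift-reduce conflict occurs when an LR(0) state has both:
  - a complete (reduce) item [A → α .] (dot at the end), and
  - a shift item [B → β . c γ] (dot before a terminal).

Augment with X' → X and build the canonical LR(0) collection (I0 = CLOSURE({[X' → . X]}), then GOTO on every symbol after a dot until no new states appear). It has 17 states:
  I0: { [A → . c A], [A → . y T g], [F → . A], [F → . x g A], [F → .], [X → . A c], [X → . F x x], [X' → . X] }  — shift, reduce
  I1: { [F → A .], [X → A . c] }  — shift, reduce
  I2: { [X → F . x x] }  — shift
  I3: { [X' → X .] }  — accept
  I4: { [A → . c A], [A → . y T g], [A → c . A] }  — shift
  I5: { [F → x . g A] }  — shift
  I6: { [A → y . T g], [T → . c x] }  — shift
  I7: { [A → y T . g] }  — shift
  I8: { [T → c . x] }  — shift
  I9: { [T → c x .] }  — reduce
  I10: { [A → y T g .] }  — reduce
  I11: { [A → . c A], [A → . y T g], [F → x g . A] }  — shift
  I12: { [F → x g A .] }  — reduce
  I13: { [A → c A .] }  — reduce
  I14: { [X → F x . x] }  — shift
  I15: { [X → F x x .] }  — reduce
  I16: { [X → A c .] }  — reduce

I0 contains reduce item [F → .] and shift items [A → . c A], [A → . y T g], [F → . x g A] — shift-reduce conflict.
I1 contains reduce item [F → A .] and shift item [X → A . c] — shift-reduce conflict.

Answer: Yes — I0: [F → .] vs [A → . c A]; I1: [F → A .] vs [X → A . c]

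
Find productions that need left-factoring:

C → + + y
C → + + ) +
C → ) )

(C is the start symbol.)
Yes, C has productions with common prefix '+ +'

Left-factoring is needed when two productions for the same non-terminal
share a common prefix on the right-hand side.

Productions for C:
  C → + + y
  C → + + ) +
  C → ) )

Found common prefix '+ +' in productions for C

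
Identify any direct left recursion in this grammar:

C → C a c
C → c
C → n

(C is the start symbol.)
Yes, C is left-recursive

C → C a c: LEFT RECURSIVE (starts with C)
C → c: starts with c
C → n: starts with n

The grammar has direct left recursion on: C.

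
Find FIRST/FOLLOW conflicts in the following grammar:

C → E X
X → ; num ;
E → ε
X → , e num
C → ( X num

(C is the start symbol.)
Nullable non-terminals: E.
E has a nullable alternative but only one production, so nothing to check.

C, X have no nullable alternative, so no FIRST/FOLLOW check is needed there.

No FIRST/FOLLOW conflicts found.

Answer: No FIRST/FOLLOW conflicts.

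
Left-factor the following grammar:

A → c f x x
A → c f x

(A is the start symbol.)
A → c f x A'
A' → x
A' → ε

Left-factoring transforms A → αβ₁ | αβ₂ into A → αA' and A' → β₁ | β₂
(α is the longest common prefix among the alternatives). Repeat until
no nonterminal has two alternatives with a common prefix.

Round 1: A has alternatives sharing prefix 'c f x'. Introduce A': A → c f x A'
  Add: A' → x
  Add: A' → ε

No remaining common prefixes — done.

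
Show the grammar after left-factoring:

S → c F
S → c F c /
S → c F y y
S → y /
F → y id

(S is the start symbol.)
S → c F S'
S' → ε
S' → c /
S' → y y
S → y /
F → y id

Left-factoring transforms A → αβ₁ | αβ₂ into A → αA' and A' → β₁ | β₂
(α is the longest common prefix among the alternatives). Repeat until
no nonterminal has two alternatives with a common prefix.

Round 1: S has alternatives sharing prefix 'c F'. Introduce S': S → c F S'
  Add: S' → ε
  Add: S' → c /
  Add: S' → y y

No remaining common prefixes — done.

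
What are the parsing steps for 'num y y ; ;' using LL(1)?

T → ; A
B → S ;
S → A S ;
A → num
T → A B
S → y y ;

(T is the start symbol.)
Stack is shown with the top on the left.

Stack      Input          Action
--------------------------------
T $        num y y ; ; $  output T → A B
A B $      num y y ; ; $  output A → num
num B $    num y y ; ; $  match 'num'
B $        y y ; ; $      output B → S ;
S ; $      y y ; ; $      output S → y y ;
y y ; ; $  y y ; ; $      match 'y'
y ; ; $    y ; ; $        match 'y'
; ; $      ; ; $          match ';'
; $        ; $            match ';'
$          $              accept

The string is accepted.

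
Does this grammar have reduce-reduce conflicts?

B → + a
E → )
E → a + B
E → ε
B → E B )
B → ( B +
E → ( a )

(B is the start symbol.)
No reduce-reduce conflicts

A reduce-reduce conflict occurs when an LR(0) state has two complete items [A → α .] and [B → β .] — both call for a reduction, and with no lookahead the parser cannot choose between them.

Augment with B' → B and build the canonical LR(0) collection (I0 = CLOSURE({[B' → . B]}), then GOTO on every symbol after a dot until no new states appear). It has 16 states:
  I0: { [B → . ( B +], [B → . + a], [B → . E B )], [B' → . B], [E → . ( a )], [E → . )], [E → . a + B], [E → .] }  — shift, reduce
  I1: { [B → ( . B +], [B → . ( B +], [B → . + a], [B → . E B )], [E → ( . a )], [E → . ( a )], [E → . )], [E → . a + B], [E → .] }  — shift, reduce
  I2: { [E → ) .] }  — reduce
  I3: { [B → + . a] }  — shift
  I4: { [B' → B .] }  — accept
  I5: { [B → . ( B +], [B → . + a], [B → . E B )], [B → E . B )], [E → . ( a )], [E → . )], [E → . a + B], [E → .] }  — shift, reduce
  I6: { [E → a . + B] }  — shift
  I7: { [B → . ( B +], [B → . + a], [B → . E B )], [E → . ( a )], [E → . )], [E → . a + B], [E → .], [E → a + . B] }  — shift, reduce
  I8: { [E → a + B .] }  — reduce
  I9: { [B → E B . )] }  — shift
  I10: { [B → E B ) .] }  — reduce
  I11: { [B → + a .] }  — reduce
  I12: { [B → ( B . +] }  — shift
  I13: { [E → ( a . )], [E → a . + B] }  — shift
  I14: { [E → ( a ) .] }  — reduce
  I15: { [B → ( B + .] }  — reduce

No state contains more than one complete item.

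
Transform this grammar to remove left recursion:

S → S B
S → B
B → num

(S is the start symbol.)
S is directly left-recursive. The standard transformation for
  A → A α₁ | ... | A α_m | β₁ | ... | β_n
is
  A  → β₁ A' | ... | β_n A'
  A' → α₁ A' | ... | α_m A' | ε

S → B becomes S → B S'
S → S B becomes S' → B S'
Add S' → ε

Productions for other non-terminals are unchanged:
  B → num

Resulting grammar:
S → B S'
S' → B S'
S' → ε
B → num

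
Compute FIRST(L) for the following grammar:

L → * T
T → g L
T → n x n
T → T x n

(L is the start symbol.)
{ '*' }

To compute FIRST(L), examine every production with L on the left-hand side, reading each right-hand side left to right until a non-nullable symbol is reached.

From L → * T:
  - '*' is a terminal: add '*' and stop

Collecting: FIRST(L) = { '*' }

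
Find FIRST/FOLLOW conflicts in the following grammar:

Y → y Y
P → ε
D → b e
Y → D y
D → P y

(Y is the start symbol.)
No FIRST/FOLLOW conflicts.

A FIRST/FOLLOW conflict occurs when a non-terminal N has a nullable alternative N → β (β ⇒* ε) and another alternative N → α with FIRST(α) ∩ FOLLOW(N) ≠ ∅: on such a lookahead the parser cannot decide between expanding α and letting N vanish via β.

Nullable non-terminals: P.
P has a nullable alternative but only one production, so nothing to check.

D, Y have no nullable alternative, so no FIRST/FOLLOW check is needed there.

No FIRST/FOLLOW conflicts found.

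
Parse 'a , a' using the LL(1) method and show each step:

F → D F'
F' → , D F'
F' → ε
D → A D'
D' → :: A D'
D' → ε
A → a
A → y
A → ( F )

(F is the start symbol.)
LL(1) parsing maintains a stack (initially the start symbol over $) and the input. At each step: if the stack top is a terminal, match it against the current input token; if it is a non-terminal N, replace it with the RHS of M[N, lookahead] (the unique production whose predict set contains the lookahead).

Stack is shown with the top on the left.

Stack      Input    Action
--------------------------
F $        a , a $  output F → D F'
D F' $     a , a $  output D → A D'
A D' F' $  a , a $  output A → a
a D' F' $  a , a $  match 'a'
D' F' $    , a $    output D' → ε
F' $       , a $    output F' → , D F'
, D F' $   , a $    match ','
D F' $     a $      output D → A D'
A D' F' $  a $      output A → a
a D' F' $  a $      match 'a'
D' F' $    $        output D' → ε
F' $       $        output F' → ε
$          $        accept

The string is accepted.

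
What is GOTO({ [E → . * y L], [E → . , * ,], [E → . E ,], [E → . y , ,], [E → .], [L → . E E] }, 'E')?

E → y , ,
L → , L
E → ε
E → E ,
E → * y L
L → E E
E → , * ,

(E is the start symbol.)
GOTO(I, 'E') = CLOSURE({ [A → αX.β] : [A → α.Xβ] ∈ I, X = 'E' })

Items with dot before 'E', with the dot advanced:
  [E → . E ,] → [E → E . ,]
  [L → . E E] → [L → E . E]
Closure of the advanced items:
  [L → E . E] has the dot before E: add [E → . y , ,], [E → .], [E → . E ,], [E → . * y L], [E → . , * ,]

GOTO = { [E → . * y L], [E → . , * ,], [E → . E ,], [E → . y , ,], [E → .], [E → E . ,], [L → E . E] }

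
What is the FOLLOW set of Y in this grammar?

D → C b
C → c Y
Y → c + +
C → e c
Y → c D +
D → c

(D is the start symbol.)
{ 'b' }

To compute FOLLOW(Y), find every occurrence of Y on a right-hand side N → α Y β: add FIRST(β) \ {ε}, and if β is empty or nullable also add FOLLOW(N). Iterate to a fixed point.

In C → c Y: Y is at the end, add FOLLOW(C)

The FOLLOW sets referred to above (computed the same way, to a fixed point):
  FOLLOW(C) = { 'b' }

Taking the union: FOLLOW(Y) = { 'b' }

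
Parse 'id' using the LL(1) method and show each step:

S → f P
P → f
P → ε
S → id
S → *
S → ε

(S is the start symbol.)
LL(1) parsing maintains a stack (initially the start symbol over $) and the input. At each step: if the stack top is a terminal, match it against the current input token; if it is a non-terminal N, replace it with the RHS of M[N, lookahead] (the unique production whose predict set contains the lookahead).

Stack is shown with the top on the left.

Stack  Input  Action
--------------------
S $    id $   output S → id
id $   id $   match 'id'
$      $      accept

The string is accepted.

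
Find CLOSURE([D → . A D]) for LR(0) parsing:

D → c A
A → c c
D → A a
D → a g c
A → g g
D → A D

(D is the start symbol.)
{ [A → . c c], [A → . g g], [D → . A D] }

To compute CLOSURE, for each item [A → α.Bβ] where B is a non-terminal, add [B → .γ] for all productions B → γ; repeat for the newly added items until nothing changes.

Start with: [D → . A D]
  [D → . A D] has the dot before A: add [A → . c c], [A → . g g]
No further items can be added.

CLOSURE = { [A → . c c], [A → . g g], [D → . A D] }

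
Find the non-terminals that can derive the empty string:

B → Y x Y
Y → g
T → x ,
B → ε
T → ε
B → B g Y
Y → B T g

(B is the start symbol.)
{ 'B', 'T' }

A non-terminal is nullable if it can derive ε (the empty string): either it has an ε-production, or it has a production whose right-hand side consists entirely of nullable non-terminals.

ε-productions: B → ε, T → ε
So B, T are immediately nullable.
No further non-terminal can be added: every production for the remaining non-terminals contains a terminal or a non-nullable non-terminal.
Nullable = { 'B', 'T' }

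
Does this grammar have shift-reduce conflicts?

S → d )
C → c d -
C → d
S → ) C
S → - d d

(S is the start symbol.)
No shift-reduce conflicts

Augment with S' → S and build the canonical LR(0) collection (I0 = CLOSURE({[S' → . S]}), then GOTO on every symbol after a dot until no new states appear). It has 13 states:
  I0: { [S → . ) C], [S → . - d d], [S → . d )], [S' → . S] }  — shift
  I1: { [C → . c d -], [C → . d], [S → ) . C] }  — shift
  I2: { [S → - . d d] }  — shift
  I3: { [S' → S .] }  — accept
  I4: { [S → d . )] }  — shift
  I5: { [S → d ) .] }  — reduce
  I6: { [S → - d . d] }  — shift
  I7: { [S → - d d .] }  — reduce
  I8: { [S → ) C .] }  — reduce
  I9: { [C → c . d -] }  — shift
  I10: { [C → d .] }  — reduce
  I11: { [C → c d . -] }  — shift
  I12: { [C → c d - .] }  — reduce

No state contains both a complete item and a shift item.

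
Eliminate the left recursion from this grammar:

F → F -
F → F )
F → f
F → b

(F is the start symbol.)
F is directly left-recursive. The standard transformation for
  A → A α₁ | ... | A α_m | β₁ | ... | β_n
is
  A  → β₁ A' | ... | β_n A'
  A' → α₁ A' | ... | α_m A' | ε

F → f becomes F → f F'
F → b becomes F → b F'
F → F - becomes F' → - F'
F → F ) becomes F' → ) F'
Add F' → ε

Resulting grammar:
F → f F'
F → b F'
F' → - F'
F' → ) F'
F' → ε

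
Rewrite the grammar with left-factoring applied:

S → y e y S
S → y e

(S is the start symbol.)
Left-factoring transforms A → αβ₁ | αβ₂ into A → αA' and A' → β₁ | β₂
(α is the longest common prefix among the alternatives). Repeat until
no nonterminal has two alternatives with a common prefix.

Round 1: S has alternatives sharing prefix 'y e'. Introduce S': S → y e S'
  Add: S' → y S
  Add: S' → ε

No remaining common prefixes — done.

Resulting grammar:
S → y e S'
S' → y S
S' → ε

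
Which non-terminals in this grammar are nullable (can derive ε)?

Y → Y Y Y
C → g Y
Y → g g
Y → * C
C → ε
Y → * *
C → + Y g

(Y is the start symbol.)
{ 'C' }

ε-productions: C → ε
So C is immediately nullable.
No further non-terminal can be added: every production for the remaining non-terminals contains a terminal or a non-nullable non-terminal.
Nullable = { 'C' }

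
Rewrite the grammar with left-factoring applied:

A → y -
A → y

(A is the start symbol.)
Left-factoring transforms A → αβ₁ | αβ₂ into A → αA' and A' → β₁ | β₂
(α is the longest common prefix among the alternatives). Repeat until
no nonterminal has two alternatives with a common prefix.

Round 1: A has alternatives sharing prefix 'y'. Introduce A': A → y A'
  Add: A' → -
  Add: A' → ε

No remaining common prefixes — done.

Resulting grammar:
A → y A'
A' → -
A' → ε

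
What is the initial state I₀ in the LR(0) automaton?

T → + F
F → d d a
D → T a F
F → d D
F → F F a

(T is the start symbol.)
{ [T → . + F], [T' → . T] }

First, augment the grammar with T' → T
I₀ = CLOSURE({ [T' → . T] }):
  [T' → . T] has the dot before T: add [T → . + F]
No further items can be added.

I₀ = { [T → . + F], [T' → . T] }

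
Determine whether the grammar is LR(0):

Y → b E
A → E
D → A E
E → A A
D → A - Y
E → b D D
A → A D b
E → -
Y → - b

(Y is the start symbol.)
Augment with Y' → Y and build the canonical LR(0) collection (I0 = CLOSURE({[Y' → . Y]}), then GOTO on every symbol after a dot until no new states appear). It has 19 states:
  I0: { [Y → . - b], [Y → . b E], [Y' → . Y] }  — shift
  I1: { [Y → - . b] }  — shift
  I2: { [Y' → Y .] }  — accept
  I3: { [A → . A D b], [A → . E], [E → . -], [E → . A A], [E → . b D D], [Y → b . E] }  — shift
  I4: { [E → - .] }  — reduce
  I5: { [A → . A D b], [A → . E], [A → A . D b], [D → . A - Y], [D → . A E], [E → . -], [E → . A A], [E → . b D D], [E → A . A] }  — shift
  I6: { [A → E .], [Y → b E .] }  — 2 reduces
  I7: { [A → . A D b], [A → . E], [D → . A - Y], [D → . A E], [E → . -], [E → . A A], [E → . b D D], [E → b . D D] }  — shift
  I8: { [A → . A D b], [A → . E], [A → A . D b], [D → . A - Y], [D → . A E], [D → A . - Y], [D → A . E], [E → . -], [E → . A A], [E → . b D D], [E → A . A] }  — shift
  I9: { [A → . A D b], [A → . E], [D → . A - Y], [D → . A E], [E → . -], [E → . A A], [E → . b D D], [E → b D . D] }  — shift
  I10: { [A → E .] }  — reduce
  I11: { [E → b D D .] }  — reduce
  I12: { [D → A - . Y], [E → - .], [Y → . - b], [Y → . b E] }  — shift, reduce
  I13: { [A → . A D b], [A → . E], [A → A . D b], [D → . A - Y], [D → . A E], [D → A . - Y], [D → A . E], [E → . -], [E → . A A], [E → . b D D], [E → A . A], [E → A A .] }  — shift, reduce
  I14: { [A → A D . b] }  — shift
  I15: { [A → E .], [D → A E .] }  — 2 reduces
  I16: { [A → A D b .] }  — reduce
  I17: { [D → A - Y .] }  — reduce
  I18: { [Y → - b .] }  — reduce

Conflict in state I6:
  Reduce-reduce conflict: [A → E .] and [Y → b E .]
So the grammar is NOT LR(0).

Answer: No. Reduce-reduce conflict: [A → E .] and [Y → b E .]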